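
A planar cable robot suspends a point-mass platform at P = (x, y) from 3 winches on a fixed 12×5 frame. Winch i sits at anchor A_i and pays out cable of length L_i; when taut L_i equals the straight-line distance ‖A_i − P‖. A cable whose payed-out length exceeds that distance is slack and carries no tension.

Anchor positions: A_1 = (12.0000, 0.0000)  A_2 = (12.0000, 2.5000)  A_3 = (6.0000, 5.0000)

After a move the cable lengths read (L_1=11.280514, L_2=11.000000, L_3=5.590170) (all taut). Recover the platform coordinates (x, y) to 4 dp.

(1.0000, 2.5000)

each cable: (A_i−P)·(A_i−P) = L_i²; let q_i = ‖A_i‖²−L_i²
q_1 = 144.0000+0.0000−127.2500 = 16.7500
row 1: 0.0000x − 5.0000y = -12.5000  (q_2=29.2500)
row 2: 12.0000x − 10.0000y = -13.0000  (q_3=29.7500)
Cramer on rows 1–2 → x = 1.0000, y = 2.5000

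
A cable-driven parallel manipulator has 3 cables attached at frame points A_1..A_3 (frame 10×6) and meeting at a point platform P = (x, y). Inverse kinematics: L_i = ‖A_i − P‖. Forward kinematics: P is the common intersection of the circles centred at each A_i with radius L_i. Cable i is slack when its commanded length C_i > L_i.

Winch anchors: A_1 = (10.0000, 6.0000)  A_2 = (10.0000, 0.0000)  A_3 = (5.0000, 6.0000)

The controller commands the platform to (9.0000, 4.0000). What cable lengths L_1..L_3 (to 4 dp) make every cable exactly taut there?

L_1 = √((10.0000−9.0000)² + (6.0000−4.0000)²) = 2.2361
L_2 = √((10.0000−9.0000)² + (0.0000−4.0000)²) = 4.1231
L_3 = √((5.0000−9.0000)² + (6.0000−4.0000)²) = 4.4721

(2.2361, 4.1231, 4.4721)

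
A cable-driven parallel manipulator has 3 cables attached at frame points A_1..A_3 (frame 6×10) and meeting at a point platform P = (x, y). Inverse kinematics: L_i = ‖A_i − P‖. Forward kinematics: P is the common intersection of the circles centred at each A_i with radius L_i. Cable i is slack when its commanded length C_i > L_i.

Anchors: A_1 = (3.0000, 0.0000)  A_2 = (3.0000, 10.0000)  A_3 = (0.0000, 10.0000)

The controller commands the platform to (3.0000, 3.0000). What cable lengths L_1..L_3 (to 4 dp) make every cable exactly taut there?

cable 1: Δx=0.0000, Δy=-3.0000; L_1 = √(Δx²+Δy²) = 3.0000
cable 2: Δx=0.0000, Δy=7.0000; L_2 = √(Δx²+Δy²) = 7.0000
cable 3: Δx=-3.0000, Δy=7.0000; L_3 = √(Δx²+Δy²) = 7.6158

(3.0000, 7.0000, 7.6158)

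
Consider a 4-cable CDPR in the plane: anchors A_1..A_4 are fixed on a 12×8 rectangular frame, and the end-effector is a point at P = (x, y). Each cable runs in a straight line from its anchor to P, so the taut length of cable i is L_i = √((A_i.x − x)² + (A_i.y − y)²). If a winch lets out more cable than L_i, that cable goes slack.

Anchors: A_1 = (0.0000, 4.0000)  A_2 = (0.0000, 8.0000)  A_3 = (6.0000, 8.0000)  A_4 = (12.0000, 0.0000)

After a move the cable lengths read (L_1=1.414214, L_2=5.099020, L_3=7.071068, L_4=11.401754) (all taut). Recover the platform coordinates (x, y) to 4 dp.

each cable: (A_i−P)·(A_i−P) = L_i²; let c_i = ‖A_i‖²−L_i²
c_1 = 0.0000+16.0000−2.0000 = 14.0000
row 1: 0.0000x − 8.0000y = -24.0000  (c_2=38.0000)
row 2: -12.0000x − 8.0000y = -36.0000  (c_3=50.0000)
row 3: -24.0000x + 8.0000y = 0.0000  (c_4=14.0000)
Cramer on rows 1–2 → x = 1.0000, y = 3.0000
check cable 4: ‖A_4−P‖² = 130.0000 ≈ L_4² = 130.0000 ✓

(1.0000, 3.0000)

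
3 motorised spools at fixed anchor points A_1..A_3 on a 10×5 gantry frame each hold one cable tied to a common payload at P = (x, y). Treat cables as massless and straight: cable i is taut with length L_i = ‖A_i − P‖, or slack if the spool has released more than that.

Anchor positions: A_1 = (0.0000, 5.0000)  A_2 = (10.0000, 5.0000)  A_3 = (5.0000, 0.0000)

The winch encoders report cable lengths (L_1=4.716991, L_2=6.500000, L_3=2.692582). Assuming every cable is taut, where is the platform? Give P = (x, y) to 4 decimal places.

(4.0000, 2.5000)

expand ‖A_i−P‖²=L_i² and subtract eq 1 (q_i ≔ ‖A_i‖²−L_i²)
q_1 = 0.0000+25.0000−22.2500 = 2.7500
eq1−eq2 → [-20.0000  0.0000]·P = -80.0000
eq1−eq3 → [-10.0000  10.0000]·P = -15.0000
2×2 solve → P = (4.0000, 2.5000)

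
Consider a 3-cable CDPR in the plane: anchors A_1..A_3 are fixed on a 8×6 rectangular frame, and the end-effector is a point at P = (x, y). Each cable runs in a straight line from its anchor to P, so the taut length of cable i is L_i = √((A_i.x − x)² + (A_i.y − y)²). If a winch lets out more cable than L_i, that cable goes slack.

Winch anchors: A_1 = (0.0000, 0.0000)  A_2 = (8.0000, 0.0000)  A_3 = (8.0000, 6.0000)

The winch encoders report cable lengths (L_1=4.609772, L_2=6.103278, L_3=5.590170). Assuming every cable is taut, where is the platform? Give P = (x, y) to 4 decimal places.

(3.0000, 3.5000)

each cable: (A_i−P)·(A_i−P) = L_i²; let k_i = ‖A_i‖²−L_i²
k_1 = 0.0000+0.0000−21.2500 = -21.2500
row 1: -16.0000x + 0.0000y = -48.0000  (k_2=26.7500)
row 2: -16.0000x − 12.0000y = -90.0000  (k_3=68.7500)
Cramer on rows 1–2 → x = 3.0000, y = 3.5000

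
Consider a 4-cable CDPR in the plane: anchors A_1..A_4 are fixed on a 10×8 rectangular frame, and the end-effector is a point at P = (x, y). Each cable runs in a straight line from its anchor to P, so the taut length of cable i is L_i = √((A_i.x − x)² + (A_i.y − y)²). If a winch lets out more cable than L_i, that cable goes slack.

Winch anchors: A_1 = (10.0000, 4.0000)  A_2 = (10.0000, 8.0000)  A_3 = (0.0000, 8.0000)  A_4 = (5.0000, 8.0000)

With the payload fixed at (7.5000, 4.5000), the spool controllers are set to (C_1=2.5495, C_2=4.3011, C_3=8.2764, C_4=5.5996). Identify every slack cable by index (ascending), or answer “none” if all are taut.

i=1: geometric 2.5495 vs commanded 2.5495 ⇒ taut
i=2: geometric 4.3012 vs commanded 4.3011 ⇒ taut
i=3: geometric 8.2765 vs commanded 8.2764 ⇒ taut
i=4: geometric 4.3012 vs commanded 5.5996 ⇒ slack

4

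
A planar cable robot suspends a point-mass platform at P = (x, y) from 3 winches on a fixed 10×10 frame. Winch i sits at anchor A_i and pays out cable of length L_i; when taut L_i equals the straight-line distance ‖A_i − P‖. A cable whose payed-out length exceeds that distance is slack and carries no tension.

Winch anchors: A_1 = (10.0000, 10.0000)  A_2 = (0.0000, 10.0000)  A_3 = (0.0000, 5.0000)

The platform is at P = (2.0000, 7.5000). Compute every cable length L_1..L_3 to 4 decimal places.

(8.3815, 3.2016, 3.2016)

cable 1: Δx=8.0000, Δy=2.5000; L_1 = √(Δx²+Δy²) = 8.3815
cable 2: Δx=-2.0000, Δy=2.5000; L_2 = √(Δx²+Δy²) = 3.2016
cable 3: Δx=-2.0000, Δy=-2.5000; L_3 = √(Δx²+Δy²) = 3.2016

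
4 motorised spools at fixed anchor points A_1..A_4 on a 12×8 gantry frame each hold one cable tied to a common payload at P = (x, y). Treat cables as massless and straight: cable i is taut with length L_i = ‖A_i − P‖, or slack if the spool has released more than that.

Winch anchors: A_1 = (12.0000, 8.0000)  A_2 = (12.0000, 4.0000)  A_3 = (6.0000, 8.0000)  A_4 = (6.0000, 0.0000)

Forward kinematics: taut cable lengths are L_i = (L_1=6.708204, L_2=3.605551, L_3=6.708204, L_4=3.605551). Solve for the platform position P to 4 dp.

(9.0000, 2.0000)

expand ‖A_i−P‖²=L_i² and subtract eq 1 (k_i ≔ ‖A_i‖²−L_i²)
k_1 = 144.0000+64.0000−45.0000 = 163.0000
eq1−eq2 → [0.0000  8.0000]·P = 16.0000
eq1−eq3 → [12.0000  0.0000]·P = 108.0000
eq1−eq4 → [12.0000  16.0000]·P = 140.0000
2×2 solve → P = (9.0000, 2.0000)
check cable 4: ‖A_4−P‖² = 13.0000 ≈ L_4² = 13.0000 ✓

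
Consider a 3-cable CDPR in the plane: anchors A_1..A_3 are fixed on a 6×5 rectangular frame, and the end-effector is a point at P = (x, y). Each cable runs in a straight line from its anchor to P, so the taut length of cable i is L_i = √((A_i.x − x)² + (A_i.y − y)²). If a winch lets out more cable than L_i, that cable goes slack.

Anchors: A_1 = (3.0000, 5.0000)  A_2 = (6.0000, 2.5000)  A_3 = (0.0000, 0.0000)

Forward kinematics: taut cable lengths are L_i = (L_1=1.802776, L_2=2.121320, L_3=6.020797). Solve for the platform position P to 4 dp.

each cable: (A_i−P)·(A_i−P) = L_i²; let q_i = ‖A_i‖²−L_i²
q_1 = 9.0000+25.0000−3.2500 = 30.7500
row 1: -6.0000x + 5.0000y = -7.0000  (q_2=37.7500)
row 2: 6.0000x + 10.0000y = 67.0000  (q_3=-36.2500)
Cramer on rows 1–2 → x = 4.5000, y = 4.0000

(4.5000, 4.0000)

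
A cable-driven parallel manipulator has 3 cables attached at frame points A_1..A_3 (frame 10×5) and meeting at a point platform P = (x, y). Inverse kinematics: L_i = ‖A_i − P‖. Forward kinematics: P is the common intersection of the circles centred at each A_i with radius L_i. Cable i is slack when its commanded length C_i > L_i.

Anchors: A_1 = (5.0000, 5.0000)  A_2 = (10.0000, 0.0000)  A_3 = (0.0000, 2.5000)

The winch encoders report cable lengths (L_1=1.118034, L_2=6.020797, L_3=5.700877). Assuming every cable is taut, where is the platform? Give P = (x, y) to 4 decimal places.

each cable: (A_i−P)·(A_i−P) = L_i²; let c_i = ‖A_i‖²−L_i²
c_1 = 25.0000+25.0000−1.2500 = 48.7500
row 1: -10.0000x + 10.0000y = -15.0000  (c_2=63.7500)
row 2: 10.0000x + 5.0000y = 75.0000  (c_3=-26.2500)
Cramer on rows 1–2 → x = 5.5000, y = 4.0000

(5.5000, 4.0000)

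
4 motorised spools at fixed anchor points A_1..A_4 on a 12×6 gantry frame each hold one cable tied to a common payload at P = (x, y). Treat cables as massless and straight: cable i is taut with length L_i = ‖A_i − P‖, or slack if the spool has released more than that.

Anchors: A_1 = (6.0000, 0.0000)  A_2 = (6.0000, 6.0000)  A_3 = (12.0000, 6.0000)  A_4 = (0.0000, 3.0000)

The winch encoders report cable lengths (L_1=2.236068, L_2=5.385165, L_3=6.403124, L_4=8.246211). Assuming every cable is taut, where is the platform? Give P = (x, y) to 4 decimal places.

(8.0000, 1.0000)

expand ‖A_i−P‖²=L_i² and subtract eq 1 (q_i ≔ ‖A_i‖²−L_i²)
q_1 = 36.0000+0.0000−5.0000 = 31.0000
eq1−eq2 → [0.0000  -12.0000]·P = -12.0000
eq1−eq3 → [-12.0000  -12.0000]·P = -108.0000
eq1−eq4 → [12.0000  -6.0000]·P = 90.0000
2×2 solve → P = (8.0000, 1.0000)
check cable 4: ‖A_4−P‖² = 68.0000 ≈ L_4² = 68.0000 ✓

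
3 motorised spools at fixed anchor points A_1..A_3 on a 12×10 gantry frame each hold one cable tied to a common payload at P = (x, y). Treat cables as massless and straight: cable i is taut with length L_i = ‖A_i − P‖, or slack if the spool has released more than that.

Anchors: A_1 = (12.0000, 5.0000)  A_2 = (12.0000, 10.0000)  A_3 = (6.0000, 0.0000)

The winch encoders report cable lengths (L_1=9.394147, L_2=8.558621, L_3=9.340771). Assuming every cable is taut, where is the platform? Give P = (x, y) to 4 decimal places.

(3.5000, 9.0000)

each cable: (A_i−P)·(A_i−P) = L_i²; let k_i = ‖A_i‖²−L_i²
k_1 = 144.0000+25.0000−88.2500 = 80.7500
row 1: 0.0000x − 10.0000y = -90.0000  (k_2=170.7500)
row 2: 12.0000x + 10.0000y = 132.0000  (k_3=-51.2500)
Cramer on rows 1–2 → x = 3.5000, y = 9.0000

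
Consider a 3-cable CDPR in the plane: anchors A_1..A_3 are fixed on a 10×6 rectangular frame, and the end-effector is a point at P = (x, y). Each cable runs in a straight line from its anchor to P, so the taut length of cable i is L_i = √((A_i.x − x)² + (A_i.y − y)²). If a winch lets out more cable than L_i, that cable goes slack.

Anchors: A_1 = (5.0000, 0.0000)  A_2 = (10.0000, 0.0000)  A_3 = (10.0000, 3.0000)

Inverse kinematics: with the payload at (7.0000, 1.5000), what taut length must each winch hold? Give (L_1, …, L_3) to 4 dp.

(2.5000, 3.3541, 3.3541)

L_1: Δ = A_1−P = (-2.0000, -1.5000) → ‖Δ‖ = √6.2500 = 2.5000
L_2: Δ = A_2−P = (3.0000, -1.5000) → ‖Δ‖ = √11.2500 = 3.3541
L_3: Δ = A_3−P = (3.0000, 1.5000) → ‖Δ‖ = √11.2500 = 3.3541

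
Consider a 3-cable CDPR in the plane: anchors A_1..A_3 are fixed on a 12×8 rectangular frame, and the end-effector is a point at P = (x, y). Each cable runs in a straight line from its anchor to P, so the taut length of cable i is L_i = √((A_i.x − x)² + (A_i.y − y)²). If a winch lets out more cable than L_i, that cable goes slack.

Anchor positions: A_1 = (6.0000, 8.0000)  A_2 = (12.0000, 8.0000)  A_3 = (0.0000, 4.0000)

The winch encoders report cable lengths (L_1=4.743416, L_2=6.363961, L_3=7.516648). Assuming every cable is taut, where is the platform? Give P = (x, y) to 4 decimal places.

(7.5000, 3.5000)

circle eqns → linear via eq_j − eq_1; set q_j = A_j·A_j − L_j²
q_1 = 36.0000+64.0000−22.5000 = 77.5000
-12.0000·x + 0.0000·y = q_1−q_2 = -90.0000
12.0000·x + 8.0000·y = q_1−q_3 = 118.0000
solve first two rows → x=7.5000, y=3.5000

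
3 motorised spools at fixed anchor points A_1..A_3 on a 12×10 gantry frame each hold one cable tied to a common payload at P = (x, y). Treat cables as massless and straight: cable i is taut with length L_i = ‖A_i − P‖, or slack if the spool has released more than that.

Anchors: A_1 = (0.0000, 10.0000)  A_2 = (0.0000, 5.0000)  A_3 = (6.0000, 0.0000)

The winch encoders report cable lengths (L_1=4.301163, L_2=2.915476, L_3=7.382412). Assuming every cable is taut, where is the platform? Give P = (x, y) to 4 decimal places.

(2.5000, 6.5000)

each cable: (A_i−P)·(A_i−P) = L_i²; let q_i = ‖A_i‖²−L_i²
q_1 = 0.0000+100.0000−18.5000 = 81.5000
row 1: 0.0000x + 10.0000y = 65.0000  (q_2=16.5000)
row 2: -12.0000x + 20.0000y = 100.0000  (q_3=-18.5000)
Cramer on rows 1–2 → x = 2.5000, y = 6.5000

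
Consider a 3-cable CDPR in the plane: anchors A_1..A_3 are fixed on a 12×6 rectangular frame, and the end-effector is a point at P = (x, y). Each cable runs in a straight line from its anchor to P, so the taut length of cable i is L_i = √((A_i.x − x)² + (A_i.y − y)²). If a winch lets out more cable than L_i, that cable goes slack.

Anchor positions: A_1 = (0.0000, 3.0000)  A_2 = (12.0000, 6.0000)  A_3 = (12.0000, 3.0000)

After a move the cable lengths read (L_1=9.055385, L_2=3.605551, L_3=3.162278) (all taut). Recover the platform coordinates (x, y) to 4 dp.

(9.0000, 4.0000)

circle eqns → linear via eq_j − eq_1; set k_j = A_j·A_j − L_j²
k_1 = 0.0000+9.0000−82.0000 = -73.0000
-24.0000·x − 6.0000·y = k_1−k_2 = -240.0000
-24.0000·x + 0.0000·y = k_1−k_3 = -216.0000
solve first two rows → x=9.0000, y=4.0000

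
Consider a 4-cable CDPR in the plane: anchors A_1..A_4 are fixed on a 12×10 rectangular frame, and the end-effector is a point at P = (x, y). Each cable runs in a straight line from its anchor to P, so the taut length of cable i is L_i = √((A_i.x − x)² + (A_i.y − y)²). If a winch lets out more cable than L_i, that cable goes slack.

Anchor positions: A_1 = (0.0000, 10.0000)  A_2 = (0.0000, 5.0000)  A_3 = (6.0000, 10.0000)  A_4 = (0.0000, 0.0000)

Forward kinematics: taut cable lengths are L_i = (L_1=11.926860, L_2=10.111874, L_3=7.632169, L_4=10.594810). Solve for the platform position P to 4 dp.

(10.0000, 3.5000)

circle eqns → linear via eq_j − eq_1; set k_j = A_j·A_j − L_j²
k_1 = 0.0000+100.0000−142.2500 = -42.2500
0.0000·x + 10.0000·y = k_1−k_2 = 35.0000
-12.0000·x + 0.0000·y = k_1−k_3 = -120.0000
0.0000·x + 20.0000·y = k_1−k_4 = 70.0000
solve first two rows → x=10.0000, y=3.5000
check cable 4: ‖A_4−P‖² = 112.2500 ≈ L_4² = 112.2500 ✓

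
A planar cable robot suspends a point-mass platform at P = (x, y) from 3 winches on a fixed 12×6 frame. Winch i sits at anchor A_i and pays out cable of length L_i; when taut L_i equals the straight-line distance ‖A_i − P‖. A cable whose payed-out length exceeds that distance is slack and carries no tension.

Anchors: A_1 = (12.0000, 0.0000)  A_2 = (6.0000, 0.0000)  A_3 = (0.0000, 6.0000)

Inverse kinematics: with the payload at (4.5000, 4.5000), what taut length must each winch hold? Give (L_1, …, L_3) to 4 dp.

L_1 = √((12.0000−4.5000)² + (0.0000−4.5000)²) = 8.7464
L_2 = √((6.0000−4.5000)² + (0.0000−4.5000)²) = 4.7434
L_3 = √((0.0000−4.5000)² + (6.0000−4.5000)²) = 4.7434

(8.7464, 4.7434, 4.7434)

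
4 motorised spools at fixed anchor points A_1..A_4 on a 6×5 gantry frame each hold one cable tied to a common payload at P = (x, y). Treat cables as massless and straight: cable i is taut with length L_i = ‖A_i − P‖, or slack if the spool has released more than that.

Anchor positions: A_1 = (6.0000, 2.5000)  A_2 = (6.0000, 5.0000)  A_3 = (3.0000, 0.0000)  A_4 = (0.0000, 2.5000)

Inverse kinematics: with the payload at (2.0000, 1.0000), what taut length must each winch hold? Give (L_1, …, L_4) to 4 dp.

(4.2720, 5.6569, 1.4142, 2.5000)

L_1: Δ = A_1−P = (4.0000, 1.5000) → ‖Δ‖ = √18.2500 = 4.2720
L_2: Δ = A_2−P = (4.0000, 4.0000) → ‖Δ‖ = √32.0000 = 5.6569
L_3: Δ = A_3−P = (1.0000, -1.0000) → ‖Δ‖ = √2.0000 = 1.4142
L_4: Δ = A_4−P = (-2.0000, 1.5000) → ‖Δ‖ = √6.2500 = 2.5000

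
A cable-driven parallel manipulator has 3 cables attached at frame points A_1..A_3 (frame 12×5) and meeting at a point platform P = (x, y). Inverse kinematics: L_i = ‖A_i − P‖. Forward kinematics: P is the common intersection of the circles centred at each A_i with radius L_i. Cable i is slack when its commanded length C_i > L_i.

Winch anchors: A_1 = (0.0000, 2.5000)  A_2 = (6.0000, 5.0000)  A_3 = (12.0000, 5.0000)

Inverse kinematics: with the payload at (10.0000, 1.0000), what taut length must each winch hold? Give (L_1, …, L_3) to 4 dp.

(10.1119, 5.6569, 4.4721)

L_1 = √((0.0000−10.0000)² + (2.5000−1.0000)²) = 10.1119
L_2 = √((6.0000−10.0000)² + (5.0000−1.0000)²) = 5.6569
L_3 = √((12.0000−10.0000)² + (5.0000−1.0000)²) = 4.4721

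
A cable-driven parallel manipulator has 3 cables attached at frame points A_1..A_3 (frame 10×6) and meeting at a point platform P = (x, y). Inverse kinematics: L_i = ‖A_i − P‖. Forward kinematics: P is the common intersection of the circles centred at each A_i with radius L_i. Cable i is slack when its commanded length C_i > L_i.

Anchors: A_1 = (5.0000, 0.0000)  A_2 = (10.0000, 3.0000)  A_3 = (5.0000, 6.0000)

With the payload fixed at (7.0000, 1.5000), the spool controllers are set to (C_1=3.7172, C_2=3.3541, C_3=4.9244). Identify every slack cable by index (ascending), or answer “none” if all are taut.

i=1: geometric 2.5000 vs commanded 3.7172 ⇒ slack
i=2: geometric 3.3541 vs commanded 3.3541 ⇒ taut
i=3: geometric 4.9244 vs commanded 4.9244 ⇒ taut

1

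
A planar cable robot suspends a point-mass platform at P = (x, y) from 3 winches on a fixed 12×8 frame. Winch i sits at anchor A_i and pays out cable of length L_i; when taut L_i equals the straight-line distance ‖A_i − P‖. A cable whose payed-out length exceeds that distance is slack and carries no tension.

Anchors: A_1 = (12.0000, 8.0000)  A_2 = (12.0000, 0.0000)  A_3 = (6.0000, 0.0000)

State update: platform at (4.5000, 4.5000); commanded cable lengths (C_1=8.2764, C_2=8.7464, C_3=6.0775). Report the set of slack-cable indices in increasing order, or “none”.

cable 1: L_1 = ‖A_1−P‖ = 8.2765;  C_1 = 8.2764 → taut
cable 2: L_2 = ‖A_2−P‖ = 8.7464;  C_2 = 8.7464 → taut
cable 3: L_3 = ‖A_3−P‖ = 4.7434;  C_3 = 6.0775 → slack

3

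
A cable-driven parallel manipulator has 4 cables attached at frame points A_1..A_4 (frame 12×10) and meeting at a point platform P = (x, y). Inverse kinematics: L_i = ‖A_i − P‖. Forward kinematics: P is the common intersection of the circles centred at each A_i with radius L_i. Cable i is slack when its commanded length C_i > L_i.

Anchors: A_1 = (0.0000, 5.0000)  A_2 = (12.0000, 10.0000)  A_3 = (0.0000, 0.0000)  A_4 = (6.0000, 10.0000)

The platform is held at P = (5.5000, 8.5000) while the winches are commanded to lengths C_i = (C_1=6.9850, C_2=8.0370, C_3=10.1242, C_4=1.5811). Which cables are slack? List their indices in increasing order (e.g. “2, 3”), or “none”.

cable 1: L_1 = ‖A_1−P‖ = 6.5192;  C_1 = 6.9850 → slack
cable 2: L_2 = ‖A_2−P‖ = 6.6708;  C_2 = 8.0370 → slack
cable 3: L_3 = ‖A_3−P‖ = 10.1242;  C_3 = 10.1242 → taut
cable 4: L_4 = ‖A_4−P‖ = 1.5811;  C_4 = 1.5811 → taut

1, 2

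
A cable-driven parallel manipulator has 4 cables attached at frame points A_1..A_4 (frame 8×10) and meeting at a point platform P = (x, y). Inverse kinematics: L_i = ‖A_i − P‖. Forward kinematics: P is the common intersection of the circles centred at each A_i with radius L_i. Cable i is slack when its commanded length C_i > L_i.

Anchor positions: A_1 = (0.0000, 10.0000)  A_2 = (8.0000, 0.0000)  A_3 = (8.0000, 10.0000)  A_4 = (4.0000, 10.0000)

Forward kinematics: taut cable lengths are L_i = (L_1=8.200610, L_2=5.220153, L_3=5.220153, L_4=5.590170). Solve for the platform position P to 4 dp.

(6.5000, 5.0000)

each cable: (A_i−P)·(A_i−P) = L_i²; let k_i = ‖A_i‖²−L_i²
k_1 = 0.0000+100.0000−67.2500 = 32.7500
row 1: -16.0000x + 20.0000y = -4.0000  (k_2=36.7500)
row 2: -16.0000x + 0.0000y = -104.0000  (k_3=136.7500)
row 3: -8.0000x + 0.0000y = -52.0000  (k_4=84.7500)
Cramer on rows 1–2 → x = 6.5000, y = 5.0000
check cable 4: ‖A_4−P‖² = 31.2500 ≈ L_4² = 31.2500 ✓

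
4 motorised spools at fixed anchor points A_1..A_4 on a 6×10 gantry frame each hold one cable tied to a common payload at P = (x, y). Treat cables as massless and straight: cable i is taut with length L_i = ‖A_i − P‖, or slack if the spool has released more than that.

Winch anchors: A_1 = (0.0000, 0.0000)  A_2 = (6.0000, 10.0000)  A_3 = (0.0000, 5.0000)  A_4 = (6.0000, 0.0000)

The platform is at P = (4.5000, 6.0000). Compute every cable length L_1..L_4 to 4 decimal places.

L_1 = √((0.0000−4.5000)² + (0.0000−6.0000)²) = 7.5000
L_2 = √((6.0000−4.5000)² + (10.0000−6.0000)²) = 4.2720
L_3 = √((0.0000−4.5000)² + (5.0000−6.0000)²) = 4.6098
L_4 = √((6.0000−4.5000)² + (0.0000−6.0000)²) = 6.1847

(7.5000, 4.2720, 4.6098, 6.1847)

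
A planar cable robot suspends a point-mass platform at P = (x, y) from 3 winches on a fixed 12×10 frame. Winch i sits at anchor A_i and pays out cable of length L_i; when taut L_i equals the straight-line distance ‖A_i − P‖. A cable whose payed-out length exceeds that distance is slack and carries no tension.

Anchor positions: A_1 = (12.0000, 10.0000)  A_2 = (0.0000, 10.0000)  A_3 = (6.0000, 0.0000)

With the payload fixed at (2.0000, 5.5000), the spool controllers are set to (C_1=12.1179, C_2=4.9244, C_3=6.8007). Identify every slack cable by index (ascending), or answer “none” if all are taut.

cable 1: L_1 = ‖A_1−P‖ = 10.9659;  C_1 = 12.1179 → slack
cable 2: L_2 = ‖A_2−P‖ = 4.9244;  C_2 = 4.9244 → taut
cable 3: L_3 = ‖A_3−P‖ = 6.8007;  C_3 = 6.8007 → taut

1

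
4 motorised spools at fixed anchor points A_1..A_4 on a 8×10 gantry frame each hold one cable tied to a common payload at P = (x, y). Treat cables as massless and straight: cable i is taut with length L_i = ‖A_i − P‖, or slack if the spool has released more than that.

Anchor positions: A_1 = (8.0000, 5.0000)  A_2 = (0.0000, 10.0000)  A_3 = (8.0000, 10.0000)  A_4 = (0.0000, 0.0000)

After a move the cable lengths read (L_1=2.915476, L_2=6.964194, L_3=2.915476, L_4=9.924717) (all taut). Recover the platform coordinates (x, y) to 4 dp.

(6.5000, 7.5000)

each cable: (A_i−P)·(A_i−P) = L_i²; let k_i = ‖A_i‖²−L_i²
k_1 = 64.0000+25.0000−8.5000 = 80.5000
row 1: 16.0000x − 10.0000y = 29.0000  (k_2=51.5000)
row 2: 0.0000x − 10.0000y = -75.0000  (k_3=155.5000)
row 3: 16.0000x + 10.0000y = 179.0000  (k_4=-98.5000)
Cramer on rows 1–2 → x = 6.5000, y = 7.5000
check cable 4: ‖A_4−P‖² = 98.5000 ≈ L_4² = 98.5000 ✓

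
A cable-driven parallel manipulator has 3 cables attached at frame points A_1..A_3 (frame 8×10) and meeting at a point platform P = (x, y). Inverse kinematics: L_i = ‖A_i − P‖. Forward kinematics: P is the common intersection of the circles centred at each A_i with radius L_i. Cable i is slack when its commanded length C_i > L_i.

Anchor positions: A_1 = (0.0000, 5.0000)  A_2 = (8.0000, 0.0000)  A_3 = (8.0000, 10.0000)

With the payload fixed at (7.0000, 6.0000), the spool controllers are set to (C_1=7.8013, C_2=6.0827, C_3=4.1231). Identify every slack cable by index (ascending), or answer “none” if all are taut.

1

i=1: geometric 7.0711 vs commanded 7.8013 ⇒ slack
i=2: geometric 6.0828 vs commanded 6.0827 ⇒ taut
i=3: geometric 4.1231 vs commanded 4.1231 ⇒ taut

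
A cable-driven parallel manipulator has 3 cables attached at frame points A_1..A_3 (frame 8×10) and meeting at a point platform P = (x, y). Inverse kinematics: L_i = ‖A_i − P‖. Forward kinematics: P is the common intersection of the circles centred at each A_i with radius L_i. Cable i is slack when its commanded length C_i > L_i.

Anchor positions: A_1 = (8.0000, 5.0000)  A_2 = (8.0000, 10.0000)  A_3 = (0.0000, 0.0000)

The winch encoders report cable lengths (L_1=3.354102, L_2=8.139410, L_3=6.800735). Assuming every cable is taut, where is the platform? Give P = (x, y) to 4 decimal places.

(6.5000, 2.0000)

expand ‖A_i−P‖²=L_i² and subtract eq 1 (k_i ≔ ‖A_i‖²−L_i²)
k_1 = 64.0000+25.0000−11.2500 = 77.7500
eq1−eq2 → [0.0000  -10.0000]·P = -20.0000
eq1−eq3 → [16.0000  10.0000]·P = 124.0000
2×2 solve → P = (6.5000, 2.0000)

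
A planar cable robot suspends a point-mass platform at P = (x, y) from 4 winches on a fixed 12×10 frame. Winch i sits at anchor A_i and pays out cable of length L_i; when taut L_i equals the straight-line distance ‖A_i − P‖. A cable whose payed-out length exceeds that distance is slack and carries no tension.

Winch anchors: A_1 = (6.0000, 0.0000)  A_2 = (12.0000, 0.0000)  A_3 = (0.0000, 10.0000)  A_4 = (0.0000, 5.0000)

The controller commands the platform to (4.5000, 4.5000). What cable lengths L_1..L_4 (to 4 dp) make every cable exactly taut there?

(4.7434, 8.7464, 7.1063, 4.5277)

L_1 = √((6.0000−4.5000)² + (0.0000−4.5000)²) = 4.7434
L_2 = √((12.0000−4.5000)² + (0.0000−4.5000)²) = 8.7464
L_3 = √((0.0000−4.5000)² + (10.0000−4.5000)²) = 7.1063
L_4 = √((0.0000−4.5000)² + (5.0000−4.5000)²) = 4.5277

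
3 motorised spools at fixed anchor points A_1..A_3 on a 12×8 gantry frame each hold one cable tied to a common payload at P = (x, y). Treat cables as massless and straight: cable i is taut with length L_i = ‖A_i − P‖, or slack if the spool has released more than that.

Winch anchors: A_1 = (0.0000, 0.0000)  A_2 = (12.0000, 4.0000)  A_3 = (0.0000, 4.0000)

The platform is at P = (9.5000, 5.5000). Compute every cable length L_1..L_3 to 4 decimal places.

cable 1: Δx=-9.5000, Δy=-5.5000; L_1 = √(Δx²+Δy²) = 10.9772
cable 2: Δx=2.5000, Δy=-1.5000; L_2 = √(Δx²+Δy²) = 2.9155
cable 3: Δx=-9.5000, Δy=-1.5000; L_3 = √(Δx²+Δy²) = 9.6177

(10.9772, 2.9155, 9.6177)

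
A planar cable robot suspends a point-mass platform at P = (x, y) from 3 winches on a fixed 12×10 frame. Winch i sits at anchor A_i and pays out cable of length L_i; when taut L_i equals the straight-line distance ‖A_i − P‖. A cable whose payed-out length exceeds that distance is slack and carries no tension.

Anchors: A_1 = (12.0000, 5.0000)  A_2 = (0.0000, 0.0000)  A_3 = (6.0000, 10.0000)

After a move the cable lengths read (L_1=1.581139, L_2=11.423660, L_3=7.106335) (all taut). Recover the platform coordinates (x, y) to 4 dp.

(10.5000, 4.5000)

each cable: (A_i−P)·(A_i−P) = L_i²; let c_i = ‖A_i‖²−L_i²
c_1 = 144.0000+25.0000−2.5000 = 166.5000
row 1: 24.0000x + 10.0000y = 297.0000  (c_2=-130.5000)
row 2: 12.0000x − 10.0000y = 81.0000  (c_3=85.5000)
Cramer on rows 1–2 → x = 10.5000, y = 4.5000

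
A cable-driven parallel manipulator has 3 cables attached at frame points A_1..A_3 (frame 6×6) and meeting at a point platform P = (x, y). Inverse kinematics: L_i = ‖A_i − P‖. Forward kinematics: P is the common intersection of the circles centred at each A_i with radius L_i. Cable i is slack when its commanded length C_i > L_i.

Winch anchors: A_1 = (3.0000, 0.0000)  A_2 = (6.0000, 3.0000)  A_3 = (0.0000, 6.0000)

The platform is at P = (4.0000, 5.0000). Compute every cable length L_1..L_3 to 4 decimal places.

L_1: Δ = A_1−P = (-1.0000, -5.0000) → ‖Δ‖ = √26.0000 = 5.0990
L_2: Δ = A_2−P = (2.0000, -2.0000) → ‖Δ‖ = √8.0000 = 2.8284
L_3: Δ = A_3−P = (-4.0000, 1.0000) → ‖Δ‖ = √17.0000 = 4.1231

(5.0990, 2.8284, 4.1231)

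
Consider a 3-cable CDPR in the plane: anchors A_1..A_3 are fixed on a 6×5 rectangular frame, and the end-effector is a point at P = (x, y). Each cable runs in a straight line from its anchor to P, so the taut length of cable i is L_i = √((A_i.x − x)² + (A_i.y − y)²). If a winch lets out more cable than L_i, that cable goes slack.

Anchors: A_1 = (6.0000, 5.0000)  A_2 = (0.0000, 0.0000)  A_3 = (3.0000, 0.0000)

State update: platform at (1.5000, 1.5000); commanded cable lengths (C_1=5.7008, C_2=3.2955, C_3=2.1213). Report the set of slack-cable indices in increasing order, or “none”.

2

cable 1: L_1 = ‖A_1−P‖ = 5.7009;  C_1 = 5.7008 → taut
cable 2: L_2 = ‖A_2−P‖ = 2.1213;  C_2 = 3.2955 → slack
cable 3: L_3 = ‖A_3−P‖ = 2.1213;  C_3 = 2.1213 → taut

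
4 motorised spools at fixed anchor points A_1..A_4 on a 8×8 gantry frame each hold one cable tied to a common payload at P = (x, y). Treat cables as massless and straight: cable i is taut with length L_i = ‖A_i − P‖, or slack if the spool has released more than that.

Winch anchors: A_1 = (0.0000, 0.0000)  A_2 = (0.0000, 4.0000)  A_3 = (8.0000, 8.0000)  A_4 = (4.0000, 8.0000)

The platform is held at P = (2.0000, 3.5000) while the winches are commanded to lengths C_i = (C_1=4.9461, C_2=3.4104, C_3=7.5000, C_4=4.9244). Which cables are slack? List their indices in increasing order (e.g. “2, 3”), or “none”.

i=1: geometric 4.0311 vs commanded 4.9461 ⇒ slack
i=2: geometric 2.0616 vs commanded 3.4104 ⇒ slack
i=3: geometric 7.5000 vs commanded 7.5000 ⇒ taut
i=4: geometric 4.9244 vs commanded 4.9244 ⇒ taut

1, 2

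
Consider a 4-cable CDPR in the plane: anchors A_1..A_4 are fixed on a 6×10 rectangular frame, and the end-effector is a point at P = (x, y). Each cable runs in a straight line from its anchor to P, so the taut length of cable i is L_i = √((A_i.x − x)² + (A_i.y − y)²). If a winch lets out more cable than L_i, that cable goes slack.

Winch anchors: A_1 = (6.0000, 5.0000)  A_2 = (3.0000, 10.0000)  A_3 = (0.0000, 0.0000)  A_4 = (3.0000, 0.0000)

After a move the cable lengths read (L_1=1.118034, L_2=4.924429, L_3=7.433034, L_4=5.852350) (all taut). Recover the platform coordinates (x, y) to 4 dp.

(5.0000, 5.5000)

circle eqns → linear via eq_j − eq_1; set c_j = A_j·A_j − L_j²
c_1 = 36.0000+25.0000−1.2500 = 59.7500
6.0000·x − 10.0000·y = c_1−c_2 = -25.0000
12.0000·x + 10.0000·y = c_1−c_3 = 115.0000
6.0000·x + 10.0000·y = c_1−c_4 = 85.0000
solve first two rows → x=5.0000, y=5.5000
check cable 4: ‖A_4−P‖² = 34.2500 ≈ L_4² = 34.2500 ✓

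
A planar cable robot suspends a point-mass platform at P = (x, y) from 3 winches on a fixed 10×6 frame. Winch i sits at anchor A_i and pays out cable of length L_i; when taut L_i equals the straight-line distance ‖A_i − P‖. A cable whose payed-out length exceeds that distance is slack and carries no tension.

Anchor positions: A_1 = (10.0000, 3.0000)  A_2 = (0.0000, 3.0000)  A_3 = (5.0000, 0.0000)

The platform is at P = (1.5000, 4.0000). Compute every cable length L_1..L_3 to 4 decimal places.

cable 1: Δx=8.5000, Δy=-1.0000; L_1 = √(Δx²+Δy²) = 8.5586
cable 2: Δx=-1.5000, Δy=-1.0000; L_2 = √(Δx²+Δy²) = 1.8028
cable 3: Δx=3.5000, Δy=-4.0000; L_3 = √(Δx²+Δy²) = 5.3151

(8.5586, 1.8028, 5.3151)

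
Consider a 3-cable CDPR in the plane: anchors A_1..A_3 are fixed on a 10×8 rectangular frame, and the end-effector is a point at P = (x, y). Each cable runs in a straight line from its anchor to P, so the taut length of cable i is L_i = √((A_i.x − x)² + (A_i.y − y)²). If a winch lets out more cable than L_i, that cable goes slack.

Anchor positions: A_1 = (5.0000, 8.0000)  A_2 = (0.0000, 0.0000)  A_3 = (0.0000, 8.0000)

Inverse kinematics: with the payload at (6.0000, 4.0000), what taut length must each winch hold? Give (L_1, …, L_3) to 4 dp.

cable 1: Δx=-1.0000, Δy=4.0000; L_1 = √(Δx²+Δy²) = 4.1231
cable 2: Δx=-6.0000, Δy=-4.0000; L_2 = √(Δx²+Δy²) = 7.2111
cable 3: Δx=-6.0000, Δy=4.0000; L_3 = √(Δx²+Δy²) = 7.2111

(4.1231, 7.2111, 7.2111)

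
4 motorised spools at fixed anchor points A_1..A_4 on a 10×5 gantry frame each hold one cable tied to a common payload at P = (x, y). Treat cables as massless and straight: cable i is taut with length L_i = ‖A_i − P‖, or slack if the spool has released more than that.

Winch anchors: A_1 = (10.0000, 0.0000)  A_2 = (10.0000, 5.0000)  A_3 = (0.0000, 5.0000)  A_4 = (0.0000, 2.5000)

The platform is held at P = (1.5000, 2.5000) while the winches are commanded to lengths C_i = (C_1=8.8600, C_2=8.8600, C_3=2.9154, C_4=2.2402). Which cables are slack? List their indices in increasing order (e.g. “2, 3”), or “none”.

i=1: geometric 8.8600 vs commanded 8.8600 ⇒ taut
i=2: geometric 8.8600 vs commanded 8.8600 ⇒ taut
i=3: geometric 2.9155 vs commanded 2.9154 ⇒ taut
i=4: geometric 1.5000 vs commanded 2.2402 ⇒ slack

4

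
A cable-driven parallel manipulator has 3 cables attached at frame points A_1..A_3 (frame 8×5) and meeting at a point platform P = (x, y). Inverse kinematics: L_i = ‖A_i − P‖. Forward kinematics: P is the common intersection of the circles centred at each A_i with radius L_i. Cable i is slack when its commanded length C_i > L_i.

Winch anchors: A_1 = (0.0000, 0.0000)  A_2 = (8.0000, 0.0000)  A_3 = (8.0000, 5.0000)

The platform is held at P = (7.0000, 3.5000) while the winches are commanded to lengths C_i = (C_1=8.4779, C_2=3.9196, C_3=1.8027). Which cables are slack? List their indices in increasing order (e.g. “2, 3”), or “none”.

i=1: geometric 7.8262 vs commanded 8.4779 ⇒ slack
i=2: geometric 3.6401 vs commanded 3.9196 ⇒ slack
i=3: geometric 1.8028 vs commanded 1.8027 ⇒ taut

1, 2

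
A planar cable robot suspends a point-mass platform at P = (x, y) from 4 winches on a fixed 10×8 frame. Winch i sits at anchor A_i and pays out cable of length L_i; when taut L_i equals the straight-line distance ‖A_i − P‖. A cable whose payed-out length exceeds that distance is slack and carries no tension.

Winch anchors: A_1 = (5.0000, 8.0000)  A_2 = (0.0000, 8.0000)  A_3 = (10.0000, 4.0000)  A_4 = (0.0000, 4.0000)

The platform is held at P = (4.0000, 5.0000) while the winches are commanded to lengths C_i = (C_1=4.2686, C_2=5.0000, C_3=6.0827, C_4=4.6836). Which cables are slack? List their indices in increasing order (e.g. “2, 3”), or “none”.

i=1: geometric 3.1623 vs commanded 4.2686 ⇒ slack
i=2: geometric 5.0000 vs commanded 5.0000 ⇒ taut
i=3: geometric 6.0828 vs commanded 6.0827 ⇒ taut
i=4: geometric 4.1231 vs commanded 4.6836 ⇒ slack

1, 4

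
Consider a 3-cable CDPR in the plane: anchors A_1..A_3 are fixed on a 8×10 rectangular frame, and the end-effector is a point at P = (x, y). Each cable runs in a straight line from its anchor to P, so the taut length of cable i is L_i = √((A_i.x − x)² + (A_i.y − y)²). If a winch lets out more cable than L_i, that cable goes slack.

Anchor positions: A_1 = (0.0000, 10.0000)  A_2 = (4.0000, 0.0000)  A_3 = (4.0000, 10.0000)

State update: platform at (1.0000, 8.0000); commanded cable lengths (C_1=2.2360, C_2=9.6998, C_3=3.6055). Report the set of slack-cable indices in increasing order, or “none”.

2

i=1: geometric 2.2361 vs commanded 2.2360 ⇒ taut
i=2: geometric 8.5440 vs commanded 9.6998 ⇒ slack
i=3: geometric 3.6056 vs commanded 3.6055 ⇒ taut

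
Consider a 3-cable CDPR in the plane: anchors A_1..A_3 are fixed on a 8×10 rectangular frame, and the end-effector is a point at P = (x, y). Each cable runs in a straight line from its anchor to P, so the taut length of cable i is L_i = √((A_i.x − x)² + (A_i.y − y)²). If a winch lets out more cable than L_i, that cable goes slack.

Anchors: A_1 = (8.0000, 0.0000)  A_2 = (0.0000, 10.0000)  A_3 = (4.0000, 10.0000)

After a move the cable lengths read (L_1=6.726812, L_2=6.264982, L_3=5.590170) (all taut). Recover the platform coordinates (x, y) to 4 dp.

(3.0000, 4.5000)

expand ‖A_i−P‖²=L_i² and subtract eq 1 (c_i ≔ ‖A_i‖²−L_i²)
c_1 = 64.0000+0.0000−45.2500 = 18.7500
eq1−eq2 → [16.0000  -20.0000]·P = -42.0000
eq1−eq3 → [8.0000  -20.0000]·P = -66.0000
2×2 solve → P = (3.0000, 4.5000)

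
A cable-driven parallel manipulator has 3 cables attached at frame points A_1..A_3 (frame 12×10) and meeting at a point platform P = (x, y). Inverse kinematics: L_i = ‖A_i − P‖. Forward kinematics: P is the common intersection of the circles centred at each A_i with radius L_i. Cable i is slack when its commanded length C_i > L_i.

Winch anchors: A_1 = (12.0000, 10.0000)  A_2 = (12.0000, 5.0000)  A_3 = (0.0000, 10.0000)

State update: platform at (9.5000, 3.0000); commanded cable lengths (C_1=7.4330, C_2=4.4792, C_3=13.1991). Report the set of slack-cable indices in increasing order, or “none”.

cable 1: L_1 = ‖A_1−P‖ = 7.4330;  C_1 = 7.4330 → taut
cable 2: L_2 = ‖A_2−P‖ = 3.2016;  C_2 = 4.4792 → slack
cable 3: L_3 = ‖A_3−P‖ = 11.8004;  C_3 = 13.1991 → slack

2, 3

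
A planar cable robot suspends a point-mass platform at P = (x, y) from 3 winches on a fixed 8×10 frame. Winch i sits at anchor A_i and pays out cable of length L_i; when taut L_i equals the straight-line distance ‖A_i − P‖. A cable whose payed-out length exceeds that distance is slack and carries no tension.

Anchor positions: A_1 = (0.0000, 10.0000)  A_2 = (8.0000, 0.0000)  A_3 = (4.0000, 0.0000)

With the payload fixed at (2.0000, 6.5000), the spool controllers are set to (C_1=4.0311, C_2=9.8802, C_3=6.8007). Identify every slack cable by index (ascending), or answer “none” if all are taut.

cable 1: √((-2.0000)²+(3.5000)²)=4.0311, C_1=4.0311: taut
cable 2: √((6.0000)²+(-6.5000)²)=8.8459, C_2=9.8802: slack
cable 3: √((2.0000)²+(-6.5000)²)=6.8007, C_3=6.8007: taut

2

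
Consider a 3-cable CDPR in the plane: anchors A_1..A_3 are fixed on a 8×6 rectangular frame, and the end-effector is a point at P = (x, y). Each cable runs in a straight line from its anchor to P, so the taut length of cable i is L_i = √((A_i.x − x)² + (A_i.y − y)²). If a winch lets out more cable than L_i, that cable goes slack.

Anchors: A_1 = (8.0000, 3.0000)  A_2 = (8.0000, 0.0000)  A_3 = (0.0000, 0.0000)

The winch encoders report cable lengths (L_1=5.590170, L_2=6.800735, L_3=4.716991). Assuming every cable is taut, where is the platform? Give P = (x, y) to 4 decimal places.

(2.5000, 4.0000)

each cable: (A_i−P)·(A_i−P) = L_i²; let c_i = ‖A_i‖²−L_i²
c_1 = 64.0000+9.0000−31.2500 = 41.7500
row 1: 0.0000x + 6.0000y = 24.0000  (c_2=17.7500)
row 2: 16.0000x + 6.0000y = 64.0000  (c_3=-22.2500)
Cramer on rows 1–2 → x = 2.5000, y = 4.0000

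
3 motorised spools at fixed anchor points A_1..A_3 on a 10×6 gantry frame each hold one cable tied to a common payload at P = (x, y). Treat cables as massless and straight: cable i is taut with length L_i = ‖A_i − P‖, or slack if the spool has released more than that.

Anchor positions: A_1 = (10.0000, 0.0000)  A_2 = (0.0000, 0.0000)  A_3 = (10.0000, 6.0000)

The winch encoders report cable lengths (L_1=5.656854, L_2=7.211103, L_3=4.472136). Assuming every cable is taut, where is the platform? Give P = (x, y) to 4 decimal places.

expand ‖A_i−P‖²=L_i² and subtract eq 1 (c_i ≔ ‖A_i‖²−L_i²)
c_1 = 100.0000+0.0000−32.0000 = 68.0000
eq1−eq2 → [20.0000  0.0000]·P = 120.0000
eq1−eq3 → [0.0000  -12.0000]·P = -48.0000
2×2 solve → P = (6.0000, 4.0000)

(6.0000, 4.0000)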